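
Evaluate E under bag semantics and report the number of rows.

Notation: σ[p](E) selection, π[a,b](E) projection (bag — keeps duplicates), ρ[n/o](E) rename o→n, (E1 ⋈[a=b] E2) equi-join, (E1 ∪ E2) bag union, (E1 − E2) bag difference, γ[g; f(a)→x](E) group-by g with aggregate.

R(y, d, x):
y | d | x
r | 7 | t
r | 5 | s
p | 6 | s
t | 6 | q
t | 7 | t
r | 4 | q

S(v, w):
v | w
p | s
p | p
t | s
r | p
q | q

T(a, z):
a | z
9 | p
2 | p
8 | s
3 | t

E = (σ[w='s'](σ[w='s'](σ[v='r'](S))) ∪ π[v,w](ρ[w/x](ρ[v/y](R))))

Stepwise |·|:
  S → 5
  σ[v='r'](S) → 1
  σ[w='s'](σ[v='r'](S)) → 0
  σ[w='s'](σ[w='s'](σ[v='r'](S))) → 0
  R → 6
  ρ[v/y](R) → 6
  ρ[w/x](ρ[v/y](R)) → 6
  π[v,w](ρ[w/x](ρ[v/y](R))) → 6
  (σ[w='s'](σ[w='s'](σ[v='r'](S))) ∪ π[v,w](ρ[w/x](ρ[v/y](R)))) → 6

|E| = 6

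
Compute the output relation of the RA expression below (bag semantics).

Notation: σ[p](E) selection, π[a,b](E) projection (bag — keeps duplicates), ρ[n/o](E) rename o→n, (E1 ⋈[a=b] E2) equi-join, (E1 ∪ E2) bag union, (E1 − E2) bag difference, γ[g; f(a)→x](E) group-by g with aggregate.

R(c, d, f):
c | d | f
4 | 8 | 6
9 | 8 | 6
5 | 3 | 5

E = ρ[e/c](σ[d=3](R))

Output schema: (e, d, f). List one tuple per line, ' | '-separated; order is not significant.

Row counts bottom-up:
  R → 3
  σ[d=3](R) → 1
  ρ[e/c](σ[d=3](R)) → 1

== RESULT ==
e | d | f
5 | 3 | 5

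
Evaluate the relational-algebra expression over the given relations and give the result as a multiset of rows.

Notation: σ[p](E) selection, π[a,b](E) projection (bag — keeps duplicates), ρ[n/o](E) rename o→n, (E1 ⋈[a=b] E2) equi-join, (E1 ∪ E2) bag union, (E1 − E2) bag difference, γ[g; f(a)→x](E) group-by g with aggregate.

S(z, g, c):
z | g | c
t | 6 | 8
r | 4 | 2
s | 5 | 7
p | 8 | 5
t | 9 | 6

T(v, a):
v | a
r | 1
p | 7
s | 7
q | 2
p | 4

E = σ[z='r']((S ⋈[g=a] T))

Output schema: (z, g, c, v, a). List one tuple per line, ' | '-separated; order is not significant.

Row counts bottom-up:
  S → 5
  T → 5
  (S ⋈[g=a] T) → 1
  σ[z='r']((S ⋈[g=a] T)) → 1

== RESULT ==
z | g | c | v | a
r | 4 | 2 | p | 4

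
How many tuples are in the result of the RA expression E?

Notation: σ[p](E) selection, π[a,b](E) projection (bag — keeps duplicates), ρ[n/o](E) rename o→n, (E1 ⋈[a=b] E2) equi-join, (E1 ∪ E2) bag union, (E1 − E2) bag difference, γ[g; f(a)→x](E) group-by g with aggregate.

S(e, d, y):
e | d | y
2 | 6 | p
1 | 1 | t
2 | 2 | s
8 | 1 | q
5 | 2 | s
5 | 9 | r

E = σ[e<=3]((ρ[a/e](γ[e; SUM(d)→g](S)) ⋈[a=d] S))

Subexpression sizes:
  S → 6
  γ[e; SUM(d)→g](S) → 4
  ρ[a/e](γ[e; SUM(d)→g](S)) → 4
  S → 6
  (ρ[a/e](γ[e; SUM(d)→g](S)) ⋈[a=d] S) → 4
  σ[e<=3]((ρ[a/e](γ[e; SUM(d)→g](S)) ⋈[a=d] S)) → 2

|E| = 2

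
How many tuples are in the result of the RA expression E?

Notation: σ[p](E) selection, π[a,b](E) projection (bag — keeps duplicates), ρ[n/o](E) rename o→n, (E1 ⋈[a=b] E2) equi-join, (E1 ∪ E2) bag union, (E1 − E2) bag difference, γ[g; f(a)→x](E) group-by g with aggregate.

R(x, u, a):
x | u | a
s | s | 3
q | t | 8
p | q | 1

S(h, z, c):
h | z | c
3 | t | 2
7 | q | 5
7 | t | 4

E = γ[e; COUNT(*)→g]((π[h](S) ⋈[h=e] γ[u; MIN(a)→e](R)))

Row counts bottom-up:
  S → 3
  π[h](S) → 3
  R → 3
  γ[u; MIN(a)→e](R) → 3
  (π[h](S) ⋈[h=e] γ[u; MIN(a)→e](R)) → 1
  γ[e; COUNT(*)→g]((π[h](S) ⋈[h=e] γ[u; MIN(a)→e](R))) → 1

|E| = 1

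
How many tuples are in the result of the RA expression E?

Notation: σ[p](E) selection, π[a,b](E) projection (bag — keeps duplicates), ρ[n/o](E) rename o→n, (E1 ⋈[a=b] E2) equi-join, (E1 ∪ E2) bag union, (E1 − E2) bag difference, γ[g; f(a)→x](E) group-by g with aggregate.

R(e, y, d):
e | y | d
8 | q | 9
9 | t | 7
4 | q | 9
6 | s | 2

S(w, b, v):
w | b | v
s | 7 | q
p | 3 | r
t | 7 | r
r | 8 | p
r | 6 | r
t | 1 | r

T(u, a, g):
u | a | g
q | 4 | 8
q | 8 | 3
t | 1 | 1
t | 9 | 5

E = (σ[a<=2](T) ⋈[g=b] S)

Per-node cardinality:
  T → 4
  σ[a<=2](T) → 1
  S → 6
  (σ[a<=2](T) ⋈[g=b] S) → 1

|E| = 1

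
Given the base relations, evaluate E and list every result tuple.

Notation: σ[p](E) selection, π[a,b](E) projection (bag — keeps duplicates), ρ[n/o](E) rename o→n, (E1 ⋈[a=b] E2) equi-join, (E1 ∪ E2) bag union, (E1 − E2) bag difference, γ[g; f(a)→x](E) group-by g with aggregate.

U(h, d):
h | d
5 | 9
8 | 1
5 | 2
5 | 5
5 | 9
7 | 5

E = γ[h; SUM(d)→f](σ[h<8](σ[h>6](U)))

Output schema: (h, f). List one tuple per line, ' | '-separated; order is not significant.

Per-node cardinality:
  U → 6
  σ[h>6](U) → 2
  σ[h<8](σ[h>6](U)) → 1
  γ[h; SUM(d)→f](σ[h<8](σ[h>6](U))) → 1

== RESULT ==
h | f
7 | 5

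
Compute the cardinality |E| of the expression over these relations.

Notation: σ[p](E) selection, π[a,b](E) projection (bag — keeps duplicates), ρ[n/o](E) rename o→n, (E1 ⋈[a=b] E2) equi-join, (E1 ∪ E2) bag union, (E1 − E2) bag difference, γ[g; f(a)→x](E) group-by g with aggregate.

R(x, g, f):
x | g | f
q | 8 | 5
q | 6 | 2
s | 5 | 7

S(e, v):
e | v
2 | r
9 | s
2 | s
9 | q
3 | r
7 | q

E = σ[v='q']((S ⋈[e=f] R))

Row counts bottom-up:
  S → 6
  R → 3
  (S ⋈[e=f] R) → 3
  σ[v='q']((S ⋈[e=f] R)) → 1

|E| = 1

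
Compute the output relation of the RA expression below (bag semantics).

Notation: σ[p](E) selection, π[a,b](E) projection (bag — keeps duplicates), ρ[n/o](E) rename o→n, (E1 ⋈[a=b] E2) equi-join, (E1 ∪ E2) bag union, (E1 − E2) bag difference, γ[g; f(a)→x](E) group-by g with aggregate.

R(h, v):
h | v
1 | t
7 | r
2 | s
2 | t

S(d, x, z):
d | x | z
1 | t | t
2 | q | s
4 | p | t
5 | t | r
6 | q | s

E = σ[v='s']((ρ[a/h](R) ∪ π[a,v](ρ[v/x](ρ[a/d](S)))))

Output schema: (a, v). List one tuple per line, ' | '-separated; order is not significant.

Stepwise |·|:
  R → 4
  ρ[a/h](R) → 4
  S → 5
  ρ[a/d](S) → 5
  ρ[v/x](ρ[a/d](S)) → 5
  π[a,v](ρ[v/x](ρ[a/d](S))) → 5
  (ρ[a/h](R) ∪ π[a,v](ρ[v/x](ρ[a/d](S)))) → 9
  σ[v='s']((ρ[a/h](R) ∪ π[a,v](ρ[v/x](ρ[a/d](S))))) → 1

== RESULT ==
a | v
2 | s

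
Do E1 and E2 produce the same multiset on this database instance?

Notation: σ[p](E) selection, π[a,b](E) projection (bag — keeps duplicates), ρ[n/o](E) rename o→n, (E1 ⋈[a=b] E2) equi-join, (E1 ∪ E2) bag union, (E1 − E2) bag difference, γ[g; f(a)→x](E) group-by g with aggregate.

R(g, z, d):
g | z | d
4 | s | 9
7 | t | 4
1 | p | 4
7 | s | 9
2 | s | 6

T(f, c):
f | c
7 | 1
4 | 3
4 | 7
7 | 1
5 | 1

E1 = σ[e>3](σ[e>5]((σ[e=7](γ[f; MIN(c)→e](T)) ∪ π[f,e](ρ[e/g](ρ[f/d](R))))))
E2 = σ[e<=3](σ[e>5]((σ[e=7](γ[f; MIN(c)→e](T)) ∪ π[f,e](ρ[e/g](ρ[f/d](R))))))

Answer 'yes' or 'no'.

E1 per-node cardinality:
  T → 5
  γ[f; MIN(c)→e](T) → 3
  σ[e=7](γ[f; MIN(c)→e](T)) → 0
  R → 5
  ρ[f/d](R) → 5
  ρ[e/g](ρ[f/d](R)) → 5
  π[f,e](ρ[e/g](ρ[f/d](R))) → 5
  (σ[e=7](γ[f; MIN(c)→e](T)) ∪ π[f,e](ρ[e/g](ρ[f/d](R)))) → 5
  σ[e>5]((σ[e=7](γ[f; MIN(c)→e](T)) ∪ π[f,e](ρ[e/g](ρ[f/d](R))))) → 2
  σ[e>3](σ[e>5]((σ[e=7](γ[f; MIN(c)→e](T)) ∪ π[f,e](ρ[e/g](ρ[f/d](R)))))) → 2
E2 per-node cardinality:
  T → 5
  γ[f; MIN(c)→e](T) → 3
  σ[e=7](γ[f; MIN(c)→e](T)) → 0
  R → 5
  ρ[f/d](R) → 5
  ρ[e/g](ρ[f/d](R)) → 5
  π[f,e](ρ[e/g](ρ[f/d](R))) → 5
  (σ[e=7](γ[f; MIN(c)→e](T)) ∪ π[f,e](ρ[e/g](ρ[f/d](R)))) → 5
  σ[e>5]((σ[e=7](γ[f; MIN(c)→e](T)) ∪ π[f,e](ρ[e/g](ρ[f/d](R))))) → 2
  σ[e<=3](σ[e>5]((σ[e=7](γ[f; MIN(c)→e](T)) ∪ π[f,e](ρ[e/g](ρ[f/d](R)))))) → 0

E1 result:
f | e
4 | 7
9 | 7
E2 result:
f | e
(0 rows)
Witness: (9, 7) appears 1× in E1 but 0× in E2.

no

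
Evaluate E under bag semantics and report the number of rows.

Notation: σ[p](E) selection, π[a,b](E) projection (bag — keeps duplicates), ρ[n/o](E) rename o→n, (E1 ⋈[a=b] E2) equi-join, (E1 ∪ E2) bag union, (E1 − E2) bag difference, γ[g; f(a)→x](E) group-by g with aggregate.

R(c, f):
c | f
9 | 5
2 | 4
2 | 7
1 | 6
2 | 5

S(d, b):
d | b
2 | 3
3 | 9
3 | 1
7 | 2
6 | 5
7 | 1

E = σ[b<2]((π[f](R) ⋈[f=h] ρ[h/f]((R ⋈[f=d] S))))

Stepwise |·|:
  R → 5
  π[f](R) → 5
  R → 5
  S → 6
  (R ⋈[f=d] S) → 3
  ρ[h/f]((R ⋈[f=d] S)) → 3
  (π[f](R) ⋈[f=h] ρ[h/f]((R ⋈[f=d] S))) → 3
  σ[b<2]((π[f](R) ⋈[f=h] ρ[h/f]((R ⋈[f=d] S)))) → 1

|E| = 1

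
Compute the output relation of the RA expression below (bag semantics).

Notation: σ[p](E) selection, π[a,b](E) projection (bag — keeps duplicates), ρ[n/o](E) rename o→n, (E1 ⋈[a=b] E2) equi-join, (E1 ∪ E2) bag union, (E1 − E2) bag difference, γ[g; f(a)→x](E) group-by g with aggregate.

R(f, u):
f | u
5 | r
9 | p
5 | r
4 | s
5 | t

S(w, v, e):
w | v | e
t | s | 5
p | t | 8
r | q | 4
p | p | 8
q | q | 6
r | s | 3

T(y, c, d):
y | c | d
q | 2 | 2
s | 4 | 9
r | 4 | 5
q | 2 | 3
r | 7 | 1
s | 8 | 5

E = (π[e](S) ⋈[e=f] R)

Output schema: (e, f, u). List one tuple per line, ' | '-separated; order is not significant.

Stepwise |·|:
  S → 6
  π[e](S) → 6
  R → 5
  (π[e](S) ⋈[e=f] R) → 4

== RESULT ==
e | f | u
4 | 4 | s
5 | 5 | r
5 | 5 | r
5 | 5 | t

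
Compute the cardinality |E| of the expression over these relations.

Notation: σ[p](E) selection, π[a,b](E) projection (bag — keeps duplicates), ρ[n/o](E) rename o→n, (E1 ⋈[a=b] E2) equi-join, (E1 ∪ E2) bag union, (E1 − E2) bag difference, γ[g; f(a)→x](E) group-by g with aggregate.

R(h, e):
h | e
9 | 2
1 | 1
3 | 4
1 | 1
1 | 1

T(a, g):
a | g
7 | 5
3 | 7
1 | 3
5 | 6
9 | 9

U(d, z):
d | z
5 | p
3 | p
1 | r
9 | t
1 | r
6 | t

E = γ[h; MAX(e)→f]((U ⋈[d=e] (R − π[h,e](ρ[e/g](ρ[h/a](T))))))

Row counts bottom-up:
  U → 6
  R → 5
  T → 5
  ρ[h/a](T) → 5
  ρ[e/g](ρ[h/a](T)) → 5
  π[h,e](ρ[e/g](ρ[h/a](T))) → 5
  (R − π[h,e](ρ[e/g](ρ[h/a](T)))) → 5
  (U ⋈[d=e] (R − π[h,e](ρ[e/g](ρ[h/a](T))))) → 6
  γ[h; MAX(e)→f]((U ⋈[d=e] (R − π[h,e](ρ[e/g](ρ[h/a](T)))))) → 1

|E| = 1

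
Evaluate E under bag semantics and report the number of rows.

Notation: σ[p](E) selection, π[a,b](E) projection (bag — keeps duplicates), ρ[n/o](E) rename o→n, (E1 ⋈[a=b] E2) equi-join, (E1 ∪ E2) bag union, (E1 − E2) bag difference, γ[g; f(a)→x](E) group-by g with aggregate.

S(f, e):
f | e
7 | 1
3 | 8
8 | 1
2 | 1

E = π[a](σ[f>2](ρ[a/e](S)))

Row counts bottom-up:
  S → 4
  ρ[a/e](S) → 4
  σ[f>2](ρ[a/e](S)) → 3
  π[a](σ[f>2](ρ[a/e](S))) → 3

|E| = 3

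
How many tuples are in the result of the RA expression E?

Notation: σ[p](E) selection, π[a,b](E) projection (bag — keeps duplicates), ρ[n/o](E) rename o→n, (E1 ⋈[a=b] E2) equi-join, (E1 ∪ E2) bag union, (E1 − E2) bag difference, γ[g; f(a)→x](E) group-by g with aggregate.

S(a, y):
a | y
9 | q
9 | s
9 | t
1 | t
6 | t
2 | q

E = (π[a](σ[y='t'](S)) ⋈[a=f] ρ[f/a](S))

Subexpression sizes:
  S → 6
  σ[y='t'](S) → 3
  π[a](σ[y='t'](S)) → 3
  S → 6
  ρ[f/a](S) → 6
  (π[a](σ[y='t'](S)) ⋈[a=f] ρ[f/a](S)) → 5

|E| = 5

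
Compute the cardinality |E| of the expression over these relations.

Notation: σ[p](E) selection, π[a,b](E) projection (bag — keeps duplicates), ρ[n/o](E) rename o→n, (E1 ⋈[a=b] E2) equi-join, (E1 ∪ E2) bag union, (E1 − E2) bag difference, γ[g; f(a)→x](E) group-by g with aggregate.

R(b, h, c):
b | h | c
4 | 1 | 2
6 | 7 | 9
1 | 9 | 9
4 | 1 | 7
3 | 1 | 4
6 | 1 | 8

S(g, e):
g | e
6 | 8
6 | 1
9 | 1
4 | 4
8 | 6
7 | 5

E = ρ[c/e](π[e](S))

Row counts bottom-up:
  S → 6
  π[e](S) → 6
  ρ[c/e](π[e](S)) → 6

|E| = 6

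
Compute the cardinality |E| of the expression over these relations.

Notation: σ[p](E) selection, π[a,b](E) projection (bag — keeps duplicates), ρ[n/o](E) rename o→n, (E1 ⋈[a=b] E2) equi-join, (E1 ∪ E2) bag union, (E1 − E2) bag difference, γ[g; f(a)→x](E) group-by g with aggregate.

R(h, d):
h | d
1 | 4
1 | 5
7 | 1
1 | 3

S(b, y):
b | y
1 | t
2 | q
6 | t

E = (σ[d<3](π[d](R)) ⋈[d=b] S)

Subexpression sizes:
  R → 4
  π[d](R) → 4
  σ[d<3](π[d](R)) → 1
  S → 3
  (σ[d<3](π[d](R)) ⋈[d=b] S) → 1

|E| = 1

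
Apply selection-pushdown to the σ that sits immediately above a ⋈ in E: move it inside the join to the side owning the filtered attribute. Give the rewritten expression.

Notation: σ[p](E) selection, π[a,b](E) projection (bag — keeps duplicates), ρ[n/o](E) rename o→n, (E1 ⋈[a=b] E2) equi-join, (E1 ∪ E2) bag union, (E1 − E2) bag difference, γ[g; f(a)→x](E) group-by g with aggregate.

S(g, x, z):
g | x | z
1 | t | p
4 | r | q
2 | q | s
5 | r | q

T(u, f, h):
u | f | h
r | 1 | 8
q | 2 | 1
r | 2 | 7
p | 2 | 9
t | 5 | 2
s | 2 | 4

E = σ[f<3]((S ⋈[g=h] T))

σ filters on f, owned by the right side.
E' = (S ⋈[g=h] σ[f<3](T))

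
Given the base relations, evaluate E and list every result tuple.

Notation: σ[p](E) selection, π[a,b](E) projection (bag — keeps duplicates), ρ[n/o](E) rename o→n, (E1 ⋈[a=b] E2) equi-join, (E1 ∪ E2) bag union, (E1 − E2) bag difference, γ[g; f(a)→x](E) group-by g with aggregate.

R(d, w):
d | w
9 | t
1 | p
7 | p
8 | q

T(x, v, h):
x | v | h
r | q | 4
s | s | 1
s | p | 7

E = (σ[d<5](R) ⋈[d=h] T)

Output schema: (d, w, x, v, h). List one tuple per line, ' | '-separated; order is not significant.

Subexpression sizes:
  R → 4
  σ[d<5](R) → 1
  T → 3
  (σ[d<5](R) ⋈[d=h] T) → 1

== RESULT ==
d | w | x | v | h
1 | p | s | s | 1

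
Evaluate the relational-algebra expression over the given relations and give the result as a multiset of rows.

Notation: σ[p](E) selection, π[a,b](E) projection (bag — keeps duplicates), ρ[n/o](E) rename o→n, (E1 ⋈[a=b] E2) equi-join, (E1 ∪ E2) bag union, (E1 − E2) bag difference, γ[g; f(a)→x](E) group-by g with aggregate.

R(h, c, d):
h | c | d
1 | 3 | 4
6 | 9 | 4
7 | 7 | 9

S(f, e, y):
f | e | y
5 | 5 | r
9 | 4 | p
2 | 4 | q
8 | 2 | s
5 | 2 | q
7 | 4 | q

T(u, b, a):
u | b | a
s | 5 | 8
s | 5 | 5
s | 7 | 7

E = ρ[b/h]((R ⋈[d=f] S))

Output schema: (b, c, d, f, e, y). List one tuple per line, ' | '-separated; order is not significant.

Stepwise |·|:
  R → 3
  S → 6
  (R ⋈[d=f] S) → 1
  ρ[b/h]((R ⋈[d=f] S)) → 1

== RESULT ==
b | c | d | f | e | y
7 | 7 | 9 | 9 | 4 | p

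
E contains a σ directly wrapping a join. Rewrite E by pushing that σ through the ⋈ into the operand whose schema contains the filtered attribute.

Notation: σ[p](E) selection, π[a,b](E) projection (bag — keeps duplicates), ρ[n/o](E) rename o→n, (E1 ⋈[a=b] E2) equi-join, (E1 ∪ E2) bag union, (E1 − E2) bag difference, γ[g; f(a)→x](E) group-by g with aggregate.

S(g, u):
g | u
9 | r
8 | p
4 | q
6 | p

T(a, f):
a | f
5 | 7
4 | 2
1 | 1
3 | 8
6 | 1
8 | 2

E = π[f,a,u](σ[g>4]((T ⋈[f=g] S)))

σ filters on g, owned by the right side.
E' = π[f,a,u]((T ⋈[f=g] σ[g>4](S)))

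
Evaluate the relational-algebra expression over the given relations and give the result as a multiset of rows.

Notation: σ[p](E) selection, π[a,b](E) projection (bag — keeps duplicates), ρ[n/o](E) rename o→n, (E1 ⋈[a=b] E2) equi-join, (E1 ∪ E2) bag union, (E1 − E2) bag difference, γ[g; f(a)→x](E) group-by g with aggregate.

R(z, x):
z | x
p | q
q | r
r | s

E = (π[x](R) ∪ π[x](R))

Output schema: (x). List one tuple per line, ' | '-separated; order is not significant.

Per-node cardinality:
  R → 3
  π[x](R) → 3
  R → 3
  π[x](R) → 3
  (π[x](R) ∪ π[x](R)) → 6

== RESULT ==
x
q
q
r
r
s
s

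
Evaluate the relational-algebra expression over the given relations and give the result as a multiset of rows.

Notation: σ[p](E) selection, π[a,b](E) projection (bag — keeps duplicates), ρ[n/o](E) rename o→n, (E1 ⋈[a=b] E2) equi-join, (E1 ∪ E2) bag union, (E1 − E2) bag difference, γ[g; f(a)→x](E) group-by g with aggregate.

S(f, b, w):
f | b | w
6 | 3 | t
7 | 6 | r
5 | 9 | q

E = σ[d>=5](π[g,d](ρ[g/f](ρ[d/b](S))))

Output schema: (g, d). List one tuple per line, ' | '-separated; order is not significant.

Stepwise |·|:
  S → 3
  ρ[d/b](S) → 3
  ρ[g/f](ρ[d/b](S)) → 3
  π[g,d](ρ[g/f](ρ[d/b](S))) → 3
  σ[d>=5](π[g,d](ρ[g/f](ρ[d/b](S)))) → 2

== RESULT ==
g | d
5 | 9
7 | 6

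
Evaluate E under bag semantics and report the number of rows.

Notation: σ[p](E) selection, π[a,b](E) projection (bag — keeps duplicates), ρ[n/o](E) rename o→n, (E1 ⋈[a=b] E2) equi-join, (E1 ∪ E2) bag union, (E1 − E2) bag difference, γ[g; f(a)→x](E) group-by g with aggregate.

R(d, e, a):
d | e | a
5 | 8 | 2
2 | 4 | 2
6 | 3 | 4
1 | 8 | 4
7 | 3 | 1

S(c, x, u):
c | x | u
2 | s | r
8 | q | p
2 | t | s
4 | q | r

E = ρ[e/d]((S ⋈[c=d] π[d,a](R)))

Stepwise |·|:
  S → 4
  R → 5
  π[d,a](R) → 5
  (S ⋈[c=d] π[d,a](R)) → 2
  ρ[e/d]((S ⋈[c=d] π[d,a](R))) → 2

|E| = 2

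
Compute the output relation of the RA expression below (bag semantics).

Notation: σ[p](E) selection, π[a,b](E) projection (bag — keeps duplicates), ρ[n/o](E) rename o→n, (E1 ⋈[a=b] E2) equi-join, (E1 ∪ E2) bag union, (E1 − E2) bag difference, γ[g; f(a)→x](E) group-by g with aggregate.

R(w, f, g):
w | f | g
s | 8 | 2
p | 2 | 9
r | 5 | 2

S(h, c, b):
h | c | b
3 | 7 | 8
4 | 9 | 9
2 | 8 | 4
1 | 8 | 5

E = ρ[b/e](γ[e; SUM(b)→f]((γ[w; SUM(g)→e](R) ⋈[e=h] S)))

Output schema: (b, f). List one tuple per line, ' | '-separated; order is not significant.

Stepwise |·|:
  R → 3
  γ[w; SUM(g)→e](R) → 3
  S → 4
  (γ[w; SUM(g)→e](R) ⋈[e=h] S) → 2
  γ[e; SUM(b)→f]((γ[w; SUM(g)→e](R) ⋈[e=h] S)) → 1
  ρ[b/e](γ[e; SUM(b)→f]((γ[w; SUM(g)→e](R) ⋈[e=h] S))) → 1

== RESULT ==
b | f
2 | 8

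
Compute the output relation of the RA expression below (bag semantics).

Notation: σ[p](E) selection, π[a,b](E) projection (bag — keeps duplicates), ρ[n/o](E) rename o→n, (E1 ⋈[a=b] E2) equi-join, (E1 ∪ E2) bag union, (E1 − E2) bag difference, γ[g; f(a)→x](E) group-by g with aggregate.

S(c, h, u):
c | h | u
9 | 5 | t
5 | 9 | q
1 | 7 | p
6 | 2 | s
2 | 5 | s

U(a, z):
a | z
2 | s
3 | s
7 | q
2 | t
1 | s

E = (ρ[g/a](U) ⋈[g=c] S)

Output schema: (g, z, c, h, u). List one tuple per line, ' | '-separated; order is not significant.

Per-node cardinality:
  U → 5
  ρ[g/a](U) → 5
  S → 5
  (ρ[g/a](U) ⋈[g=c] S) → 3

== RESULT ==
g | z | c | h | u
1 | s | 1 | 7 | p
2 | s | 2 | 5 | s
2 | t | 2 | 5 | s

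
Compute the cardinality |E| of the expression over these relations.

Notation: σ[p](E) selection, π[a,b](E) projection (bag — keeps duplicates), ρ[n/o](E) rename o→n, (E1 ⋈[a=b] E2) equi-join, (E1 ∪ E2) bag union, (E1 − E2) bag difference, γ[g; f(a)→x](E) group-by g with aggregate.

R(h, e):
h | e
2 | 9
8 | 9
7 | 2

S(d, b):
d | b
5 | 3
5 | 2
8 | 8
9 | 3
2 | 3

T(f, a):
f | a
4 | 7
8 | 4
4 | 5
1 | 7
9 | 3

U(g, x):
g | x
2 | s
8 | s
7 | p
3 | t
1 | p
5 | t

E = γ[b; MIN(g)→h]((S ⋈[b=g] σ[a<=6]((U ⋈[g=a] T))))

Per-node cardinality:
  S → 5
  U → 6
  T → 5
  (U ⋈[g=a] T) → 4
  σ[a<=6]((U ⋈[g=a] T)) → 2
  (S ⋈[b=g] σ[a<=6]((U ⋈[g=a] T))) → 3
  γ[b; MIN(g)→h]((S ⋈[b=g] σ[a<=6]((U ⋈[g=a] T)))) → 1

|E| = 1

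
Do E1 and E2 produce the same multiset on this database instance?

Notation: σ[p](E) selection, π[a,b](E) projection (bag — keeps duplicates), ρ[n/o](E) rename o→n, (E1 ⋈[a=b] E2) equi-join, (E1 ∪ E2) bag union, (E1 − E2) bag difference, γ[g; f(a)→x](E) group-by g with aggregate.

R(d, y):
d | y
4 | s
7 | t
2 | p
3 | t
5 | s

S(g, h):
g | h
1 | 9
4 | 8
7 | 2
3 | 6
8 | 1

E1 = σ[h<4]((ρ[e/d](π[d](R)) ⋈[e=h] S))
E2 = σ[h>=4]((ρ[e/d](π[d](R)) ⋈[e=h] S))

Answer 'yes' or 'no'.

E1 stepwise |·|:
  R → 5
  π[d](R) → 5
  ρ[e/d](π[d](R)) → 5
  S → 5
  (ρ[e/d](π[d](R)) ⋈[e=h] S) → 1
  σ[h<4]((ρ[e/d](π[d](R)) ⋈[e=h] S)) → 1
E2 stepwise |·|:
  R → 5
  π[d](R) → 5
  ρ[e/d](π[d](R)) → 5
  S → 5
  (ρ[e/d](π[d](R)) ⋈[e=h] S) → 1
  σ[h>=4]((ρ[e/d](π[d](R)) ⋈[e=h] S)) → 0

E1 result:
e | g | h
2 | 7 | 2
E2 result:
e | g | h
(0 rows)
Witness: (2, 7, 2) appears 1× in E1 but 0× in E2.

no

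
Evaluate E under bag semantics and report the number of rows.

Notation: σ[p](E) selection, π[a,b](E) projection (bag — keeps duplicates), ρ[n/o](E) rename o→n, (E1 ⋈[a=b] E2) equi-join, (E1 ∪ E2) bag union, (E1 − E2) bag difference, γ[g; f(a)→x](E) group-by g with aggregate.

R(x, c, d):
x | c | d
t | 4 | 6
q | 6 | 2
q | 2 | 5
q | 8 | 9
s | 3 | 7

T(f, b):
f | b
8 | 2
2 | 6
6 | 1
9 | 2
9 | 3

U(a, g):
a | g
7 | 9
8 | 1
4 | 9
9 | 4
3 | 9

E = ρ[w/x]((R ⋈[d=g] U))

Stepwise |·|:
  R → 5
  U → 5
  (R ⋈[d=g] U) → 3
  ρ[w/x]((R ⋈[d=g] U)) → 3

|E| = 3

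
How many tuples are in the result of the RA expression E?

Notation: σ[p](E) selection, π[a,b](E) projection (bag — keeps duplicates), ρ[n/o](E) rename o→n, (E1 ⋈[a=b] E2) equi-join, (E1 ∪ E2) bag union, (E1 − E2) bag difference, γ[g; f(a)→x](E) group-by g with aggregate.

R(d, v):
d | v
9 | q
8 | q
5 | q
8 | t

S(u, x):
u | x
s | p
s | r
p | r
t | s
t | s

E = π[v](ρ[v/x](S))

Stepwise |·|:
  S → 5
  ρ[v/x](S) → 5
  π[v](ρ[v/x](S)) → 5

|E| = 5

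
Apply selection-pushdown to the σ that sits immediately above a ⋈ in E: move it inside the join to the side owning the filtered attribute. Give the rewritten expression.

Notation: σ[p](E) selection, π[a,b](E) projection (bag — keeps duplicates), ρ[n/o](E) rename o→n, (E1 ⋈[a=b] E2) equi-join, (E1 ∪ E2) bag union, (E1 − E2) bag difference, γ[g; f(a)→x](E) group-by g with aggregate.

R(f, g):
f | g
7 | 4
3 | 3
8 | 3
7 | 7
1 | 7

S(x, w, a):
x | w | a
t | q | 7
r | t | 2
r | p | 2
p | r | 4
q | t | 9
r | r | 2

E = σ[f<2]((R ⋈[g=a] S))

σ filters on f, owned by the left side.
E' = (σ[f<2](R) ⋈[g=a] S)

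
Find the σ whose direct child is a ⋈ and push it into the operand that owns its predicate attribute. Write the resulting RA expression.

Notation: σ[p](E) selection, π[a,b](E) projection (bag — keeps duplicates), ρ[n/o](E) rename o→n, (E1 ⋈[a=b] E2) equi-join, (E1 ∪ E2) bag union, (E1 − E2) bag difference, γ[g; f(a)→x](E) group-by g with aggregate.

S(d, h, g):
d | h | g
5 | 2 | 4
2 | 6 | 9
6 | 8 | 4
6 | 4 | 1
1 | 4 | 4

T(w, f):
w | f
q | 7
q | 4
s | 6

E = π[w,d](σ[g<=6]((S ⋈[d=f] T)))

σ filters on g, owned by the left side.
E' = π[w,d]((σ[g<=6](S) ⋈[d=f] T))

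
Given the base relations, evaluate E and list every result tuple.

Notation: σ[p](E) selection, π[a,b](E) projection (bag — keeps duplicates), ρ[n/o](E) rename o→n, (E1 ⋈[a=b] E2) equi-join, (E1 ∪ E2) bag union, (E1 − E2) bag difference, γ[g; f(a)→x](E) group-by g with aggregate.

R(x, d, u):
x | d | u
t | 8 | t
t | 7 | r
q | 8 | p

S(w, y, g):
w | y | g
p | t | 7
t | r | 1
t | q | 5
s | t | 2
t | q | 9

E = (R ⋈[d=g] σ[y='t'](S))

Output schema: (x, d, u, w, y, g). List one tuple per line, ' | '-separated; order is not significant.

Row counts bottom-up:
  R → 3
  S → 5
  σ[y='t'](S) → 2
  (R ⋈[d=g] σ[y='t'](S)) → 1

== RESULT ==
x | d | u | w | y | g
t | 7 | r | p | t | 7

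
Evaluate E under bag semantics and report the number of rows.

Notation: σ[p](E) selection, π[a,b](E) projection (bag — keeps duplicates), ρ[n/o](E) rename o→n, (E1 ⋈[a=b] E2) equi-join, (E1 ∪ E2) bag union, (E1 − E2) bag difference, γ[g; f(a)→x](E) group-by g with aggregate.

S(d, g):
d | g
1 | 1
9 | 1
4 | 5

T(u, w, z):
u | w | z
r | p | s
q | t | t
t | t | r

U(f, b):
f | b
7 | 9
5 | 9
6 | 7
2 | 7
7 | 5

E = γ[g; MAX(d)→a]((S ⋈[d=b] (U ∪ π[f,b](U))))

Per-node cardinality:
  S → 3
  U → 5
  U → 5
  π[f,b](U) → 5
  (U ∪ π[f,b](U)) → 10
  (S ⋈[d=b] (U ∪ π[f,b](U))) → 4
  γ[g; MAX(d)→a]((S ⋈[d=b] (U ∪ π[f,b](U)))) → 1

|E| = 1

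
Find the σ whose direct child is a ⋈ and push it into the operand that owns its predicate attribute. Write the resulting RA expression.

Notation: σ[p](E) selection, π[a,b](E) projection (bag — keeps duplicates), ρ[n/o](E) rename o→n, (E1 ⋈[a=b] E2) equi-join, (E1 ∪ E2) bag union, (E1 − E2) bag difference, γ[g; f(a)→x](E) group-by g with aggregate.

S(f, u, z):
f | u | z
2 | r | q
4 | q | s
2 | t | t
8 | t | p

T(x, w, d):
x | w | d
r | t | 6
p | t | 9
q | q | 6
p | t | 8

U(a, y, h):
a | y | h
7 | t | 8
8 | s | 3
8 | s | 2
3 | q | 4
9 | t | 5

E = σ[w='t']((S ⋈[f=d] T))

σ filters on w, owned by the right side.
E' = (S ⋈[f=d] σ[w='t'](T))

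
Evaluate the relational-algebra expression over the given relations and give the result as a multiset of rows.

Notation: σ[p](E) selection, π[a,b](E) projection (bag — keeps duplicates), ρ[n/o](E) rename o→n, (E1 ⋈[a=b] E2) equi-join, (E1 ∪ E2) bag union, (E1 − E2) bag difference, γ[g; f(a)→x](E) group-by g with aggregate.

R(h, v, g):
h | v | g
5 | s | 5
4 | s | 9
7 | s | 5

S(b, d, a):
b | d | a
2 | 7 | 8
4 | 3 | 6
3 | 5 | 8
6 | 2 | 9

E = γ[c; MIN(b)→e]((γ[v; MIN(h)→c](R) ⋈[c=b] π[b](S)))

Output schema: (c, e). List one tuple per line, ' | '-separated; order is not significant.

Subexpression sizes:
  R → 3
  γ[v; MIN(h)→c](R) → 1
  S → 4
  π[b](S) → 4
  (γ[v; MIN(h)→c](R) ⋈[c=b] π[b](S)) → 1
  γ[c; MIN(b)→e]((γ[v; MIN(h)→c](R) ⋈[c=b] π[b](S))) → 1

== RESULT ==
c | e
4 | 4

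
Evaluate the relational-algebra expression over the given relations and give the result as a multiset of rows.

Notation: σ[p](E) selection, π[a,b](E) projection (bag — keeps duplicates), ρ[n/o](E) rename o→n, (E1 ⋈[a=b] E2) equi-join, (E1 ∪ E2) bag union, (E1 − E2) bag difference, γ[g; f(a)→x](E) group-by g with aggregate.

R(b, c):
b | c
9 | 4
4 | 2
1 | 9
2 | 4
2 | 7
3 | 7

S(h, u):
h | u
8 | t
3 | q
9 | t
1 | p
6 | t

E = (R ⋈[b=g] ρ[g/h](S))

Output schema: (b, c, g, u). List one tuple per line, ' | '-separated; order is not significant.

Stepwise |·|:
  R → 6
  S → 5
  ρ[g/h](S) → 5
  (R ⋈[b=g] ρ[g/h](S)) → 3

== RESULT ==
b | c | g | u
1 | 9 | 1 | p
3 | 7 | 3 | q
9 | 4 | 9 | t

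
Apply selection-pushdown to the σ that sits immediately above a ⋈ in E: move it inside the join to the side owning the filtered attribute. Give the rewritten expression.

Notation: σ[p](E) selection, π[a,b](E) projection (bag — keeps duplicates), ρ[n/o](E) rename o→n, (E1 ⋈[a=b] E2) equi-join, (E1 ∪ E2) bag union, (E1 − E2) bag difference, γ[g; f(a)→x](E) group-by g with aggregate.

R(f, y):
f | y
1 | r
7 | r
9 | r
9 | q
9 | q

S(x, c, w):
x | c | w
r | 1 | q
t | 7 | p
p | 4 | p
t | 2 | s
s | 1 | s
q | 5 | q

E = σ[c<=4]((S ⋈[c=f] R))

σ filters on c, owned by the left side.
E' = (σ[c<=4](S) ⋈[c=f] R)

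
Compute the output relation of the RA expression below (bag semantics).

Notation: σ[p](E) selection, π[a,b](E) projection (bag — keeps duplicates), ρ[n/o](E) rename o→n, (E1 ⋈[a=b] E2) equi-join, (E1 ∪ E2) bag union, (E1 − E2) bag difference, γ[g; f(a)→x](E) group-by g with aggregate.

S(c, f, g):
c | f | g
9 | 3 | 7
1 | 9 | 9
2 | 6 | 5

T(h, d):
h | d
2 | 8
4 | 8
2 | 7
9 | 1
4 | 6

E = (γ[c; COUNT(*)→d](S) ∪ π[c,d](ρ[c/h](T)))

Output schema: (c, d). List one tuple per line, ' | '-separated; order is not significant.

Subexpression sizes:
  S → 3
  γ[c; COUNT(*)→d](S) → 3
  T → 5
  ρ[c/h](T) → 5
  π[c,d](ρ[c/h](T)) → 5
  (γ[c; COUNT(*)→d](S) ∪ π[c,d](ρ[c/h](T))) → 8

== RESULT ==
c | d
1 | 1
2 | 1
2 | 7
2 | 8
4 | 6
4 | 8
9 | 1
9 | 1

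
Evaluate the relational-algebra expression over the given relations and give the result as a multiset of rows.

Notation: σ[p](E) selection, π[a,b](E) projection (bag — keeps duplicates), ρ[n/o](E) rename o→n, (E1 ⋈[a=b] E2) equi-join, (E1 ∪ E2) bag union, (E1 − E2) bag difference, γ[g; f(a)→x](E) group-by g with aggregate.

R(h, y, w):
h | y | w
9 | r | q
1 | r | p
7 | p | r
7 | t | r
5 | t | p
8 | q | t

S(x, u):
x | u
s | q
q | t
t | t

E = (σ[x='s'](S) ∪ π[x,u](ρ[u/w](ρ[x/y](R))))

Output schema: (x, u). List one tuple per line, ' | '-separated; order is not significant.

Subexpression sizes:
  S → 3
  σ[x='s'](S) → 1
  R → 6
  ρ[x/y](R) → 6
  ρ[u/w](ρ[x/y](R)) → 6
  π[x,u](ρ[u/w](ρ[x/y](R))) → 6
  (σ[x='s'](S) ∪ π[x,u](ρ[u/w](ρ[x/y](R)))) → 7

== RESULT ==
x | u
p | r
q | t
r | p
r | q
s | q
t | p
t | r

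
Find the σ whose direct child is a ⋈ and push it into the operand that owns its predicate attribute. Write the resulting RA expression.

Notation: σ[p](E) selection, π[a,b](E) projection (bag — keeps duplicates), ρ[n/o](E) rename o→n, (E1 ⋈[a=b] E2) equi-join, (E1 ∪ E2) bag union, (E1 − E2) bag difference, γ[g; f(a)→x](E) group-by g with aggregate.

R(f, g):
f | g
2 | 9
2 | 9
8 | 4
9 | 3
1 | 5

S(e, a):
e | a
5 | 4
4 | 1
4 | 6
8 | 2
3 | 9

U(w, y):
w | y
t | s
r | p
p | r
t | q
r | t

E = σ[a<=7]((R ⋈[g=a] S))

σ filters on a, owned by the right side.
E' = (R ⋈[g=a] σ[a<=7](S))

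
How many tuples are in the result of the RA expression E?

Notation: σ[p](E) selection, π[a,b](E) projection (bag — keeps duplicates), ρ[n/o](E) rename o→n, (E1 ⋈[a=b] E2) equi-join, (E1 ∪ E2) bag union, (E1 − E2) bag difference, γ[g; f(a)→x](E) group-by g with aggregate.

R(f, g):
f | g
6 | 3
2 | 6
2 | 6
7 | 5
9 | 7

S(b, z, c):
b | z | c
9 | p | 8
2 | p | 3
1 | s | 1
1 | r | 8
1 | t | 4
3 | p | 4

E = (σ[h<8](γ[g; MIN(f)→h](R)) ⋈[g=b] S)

Stepwise |·|:
  R → 5
  γ[g; MIN(f)→h](R) → 4
  σ[h<8](γ[g; MIN(f)→h](R)) → 3
  S → 6
  (σ[h<8](γ[g; MIN(f)→h](R)) ⋈[g=b] S) → 1

|E| = 1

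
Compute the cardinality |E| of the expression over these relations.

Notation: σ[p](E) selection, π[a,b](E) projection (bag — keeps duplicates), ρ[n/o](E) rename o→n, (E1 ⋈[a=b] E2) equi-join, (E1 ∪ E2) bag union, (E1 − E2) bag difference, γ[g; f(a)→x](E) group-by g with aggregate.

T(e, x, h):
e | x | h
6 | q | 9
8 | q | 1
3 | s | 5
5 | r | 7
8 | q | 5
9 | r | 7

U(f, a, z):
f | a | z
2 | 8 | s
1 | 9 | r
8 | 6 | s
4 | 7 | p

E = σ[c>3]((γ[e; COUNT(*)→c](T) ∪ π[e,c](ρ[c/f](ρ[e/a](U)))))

Stepwise |·|:
  T → 6
  γ[e; COUNT(*)→c](T) → 5
  U → 4
  ρ[e/a](U) → 4
  ρ[c/f](ρ[e/a](U)) → 4
  π[e,c](ρ[c/f](ρ[e/a](U))) → 4
  (γ[e; COUNT(*)→c](T) ∪ π[e,c](ρ[c/f](ρ[e/a](U)))) → 9
  σ[c>3]((γ[e; COUNT(*)→c](T) ∪ π[e,c](ρ[c/f](ρ[e/a](U))))) → 2

|E| = 2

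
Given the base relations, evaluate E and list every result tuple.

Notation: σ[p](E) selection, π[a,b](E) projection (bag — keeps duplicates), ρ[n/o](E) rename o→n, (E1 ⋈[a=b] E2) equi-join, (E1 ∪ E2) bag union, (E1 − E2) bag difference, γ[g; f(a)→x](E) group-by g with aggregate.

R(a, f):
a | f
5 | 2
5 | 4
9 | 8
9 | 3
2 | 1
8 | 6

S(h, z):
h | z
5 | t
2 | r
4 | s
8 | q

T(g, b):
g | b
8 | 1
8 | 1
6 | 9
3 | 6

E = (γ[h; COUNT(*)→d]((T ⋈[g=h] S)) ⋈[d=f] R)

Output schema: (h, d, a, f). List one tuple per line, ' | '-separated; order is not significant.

Stepwise |·|:
  T → 4
  S → 4
  (T ⋈[g=h] S) → 2
  γ[h; COUNT(*)→d]((T ⋈[g=h] S)) → 1
  R → 6
  (γ[h; COUNT(*)→d]((T ⋈[g=h] S)) ⋈[d=f] R) → 1

== RESULT ==
h | d | a | f
8 | 2 | 5 | 2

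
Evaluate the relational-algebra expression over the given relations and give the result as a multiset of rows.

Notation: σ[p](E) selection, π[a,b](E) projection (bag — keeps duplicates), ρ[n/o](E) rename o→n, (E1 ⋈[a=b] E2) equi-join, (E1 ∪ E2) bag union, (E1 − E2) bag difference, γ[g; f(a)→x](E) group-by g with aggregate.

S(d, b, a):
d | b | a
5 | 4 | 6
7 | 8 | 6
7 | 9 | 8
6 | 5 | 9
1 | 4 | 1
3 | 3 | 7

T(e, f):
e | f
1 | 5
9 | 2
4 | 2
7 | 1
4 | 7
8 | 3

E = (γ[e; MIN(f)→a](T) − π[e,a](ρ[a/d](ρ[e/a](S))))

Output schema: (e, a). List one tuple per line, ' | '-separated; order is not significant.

Per-node cardinality:
  T → 6
  γ[e; MIN(f)→a](T) → 5
  S → 6
  ρ[e/a](S) → 6
  ρ[a/d](ρ[e/a](S)) → 6
  π[e,a](ρ[a/d](ρ[e/a](S))) → 6
  (γ[e; MIN(f)→a](T) − π[e,a](ρ[a/d](ρ[e/a](S)))) → 5

== RESULT ==
e | a
1 | 5
4 | 2
7 | 1
8 | 3
9 | 2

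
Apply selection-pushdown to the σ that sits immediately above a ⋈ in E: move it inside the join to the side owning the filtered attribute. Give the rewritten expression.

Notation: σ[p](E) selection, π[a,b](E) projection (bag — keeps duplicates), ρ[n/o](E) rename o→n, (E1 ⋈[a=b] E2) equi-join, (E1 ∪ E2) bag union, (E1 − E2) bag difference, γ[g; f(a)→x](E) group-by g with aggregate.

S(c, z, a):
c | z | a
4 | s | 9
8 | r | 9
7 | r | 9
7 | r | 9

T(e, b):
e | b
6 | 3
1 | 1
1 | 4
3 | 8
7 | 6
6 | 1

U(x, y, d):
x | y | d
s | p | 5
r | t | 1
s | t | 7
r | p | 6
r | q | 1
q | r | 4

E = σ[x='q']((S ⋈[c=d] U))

σ filters on x, owned by the right side.
E' = (S ⋈[c=d] σ[x='q'](U))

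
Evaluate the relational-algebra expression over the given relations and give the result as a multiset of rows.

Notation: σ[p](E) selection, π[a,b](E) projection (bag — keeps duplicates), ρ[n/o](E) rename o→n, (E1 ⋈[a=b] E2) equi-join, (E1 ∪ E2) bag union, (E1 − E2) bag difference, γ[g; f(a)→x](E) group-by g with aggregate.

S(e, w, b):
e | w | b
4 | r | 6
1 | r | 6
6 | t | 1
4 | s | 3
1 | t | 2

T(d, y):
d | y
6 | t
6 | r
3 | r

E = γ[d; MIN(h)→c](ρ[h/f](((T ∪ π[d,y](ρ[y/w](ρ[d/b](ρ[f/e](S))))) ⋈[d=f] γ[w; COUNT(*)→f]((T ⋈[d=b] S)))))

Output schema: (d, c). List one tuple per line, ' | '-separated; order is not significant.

Per-node cardinality:
  T → 3
  S → 5
  ρ[f/e](S) → 5
  ρ[d/b](ρ[f/e](S)) → 5
  ρ[y/w](ρ[d/b](ρ[f/e](S))) → 5
  π[d,y](ρ[y/w](ρ[d/b](ρ[f/e](S)))) → 5
  (T ∪ π[d,y](ρ[y/w](ρ[d/b](ρ[f/e](S))))) → 8
  T → 3
  S → 5
  (T ⋈[d=b] S) → 5
  γ[w; COUNT(*)→f]((T ⋈[d=b] S)) → 2
  ((T ∪ π[d,y](ρ[y/w](ρ[d/b](ρ[f/e](S))))) ⋈[d=f] γ[w; COUNT(*)→f]((T ⋈[d=b] S))) → 1
  ρ[h/f](((T ∪ π[d,y](ρ[y/w](ρ[d/b](ρ[f/e](S))))) ⋈[d=f] γ[w; COUNT(*)→f]((T ⋈[d=b] S)))) → 1
  γ[d; MIN(h)→c](ρ[h/f](((T ∪ π[d,y](ρ[y/w](ρ[d/b](ρ[f/e](S))))) ⋈[d=f] γ[w; COUNT(*)→f]((T ⋈[d=b] S))))) → 1

== RESULT ==
d | c
1 | 1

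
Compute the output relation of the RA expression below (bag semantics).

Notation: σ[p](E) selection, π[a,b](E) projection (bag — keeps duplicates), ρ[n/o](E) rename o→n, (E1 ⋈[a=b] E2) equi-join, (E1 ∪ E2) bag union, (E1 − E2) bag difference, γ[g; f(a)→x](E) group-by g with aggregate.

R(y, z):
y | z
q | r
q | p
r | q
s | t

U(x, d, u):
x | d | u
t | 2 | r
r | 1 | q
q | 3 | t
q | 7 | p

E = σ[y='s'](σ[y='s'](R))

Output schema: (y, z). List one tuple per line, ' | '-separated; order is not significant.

Row counts bottom-up:
  R → 4
  σ[y='s'](R) → 1
  σ[y='s'](σ[y='s'](R)) → 1

== RESULT ==
y | z
s | t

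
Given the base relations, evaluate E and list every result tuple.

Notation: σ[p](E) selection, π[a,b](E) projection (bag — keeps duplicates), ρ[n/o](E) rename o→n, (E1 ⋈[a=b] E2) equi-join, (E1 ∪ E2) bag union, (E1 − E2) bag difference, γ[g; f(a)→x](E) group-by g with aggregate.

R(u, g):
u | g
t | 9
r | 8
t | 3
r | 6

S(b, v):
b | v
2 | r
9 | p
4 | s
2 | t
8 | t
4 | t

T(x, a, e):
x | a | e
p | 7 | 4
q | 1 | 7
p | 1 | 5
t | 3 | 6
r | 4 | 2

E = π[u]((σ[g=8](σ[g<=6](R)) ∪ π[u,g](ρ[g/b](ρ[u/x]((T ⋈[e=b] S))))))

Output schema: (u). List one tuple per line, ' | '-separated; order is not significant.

Row counts bottom-up:
  R → 4
  σ[g<=6](R) → 2
  σ[g=8](σ[g<=6](R)) → 0
  T → 5
  S → 6
  (T ⋈[e=b] S) → 4
  ρ[u/x]((T ⋈[e=b] S)) → 4
  ρ[g/b](ρ[u/x]((T ⋈[e=b] S))) → 4
  π[u,g](ρ[g/b](ρ[u/x]((T ⋈[e=b] S)))) → 4
  (σ[g=8](σ[g<=6](R)) ∪ π[u,g](ρ[g/b](ρ[u/x]((T ⋈[e=b] S))))) → 4
  π[u]((σ[g=8](σ[g<=6](R)) ∪ π[u,g](ρ[g/b](ρ[u/x]((T ⋈[e=b] S)))))) → 4

== RESULT ==
u
p
p
r
r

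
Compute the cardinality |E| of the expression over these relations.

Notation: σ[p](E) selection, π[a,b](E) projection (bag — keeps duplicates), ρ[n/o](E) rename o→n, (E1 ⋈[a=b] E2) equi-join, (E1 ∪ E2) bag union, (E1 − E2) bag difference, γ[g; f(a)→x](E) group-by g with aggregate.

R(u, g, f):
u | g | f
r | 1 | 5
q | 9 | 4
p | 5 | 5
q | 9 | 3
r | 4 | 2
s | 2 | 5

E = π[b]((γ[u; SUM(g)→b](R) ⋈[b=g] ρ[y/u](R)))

Stepwise |·|:
  R → 6
  γ[u; SUM(g)→b](R) → 4
  R → 6
  ρ[y/u](R) → 6
  (γ[u; SUM(g)→b](R) ⋈[b=g] ρ[y/u](R)) → 3
  π[b]((γ[u; SUM(g)→b](R) ⋈[b=g] ρ[y/u](R))) → 3

|E| = 3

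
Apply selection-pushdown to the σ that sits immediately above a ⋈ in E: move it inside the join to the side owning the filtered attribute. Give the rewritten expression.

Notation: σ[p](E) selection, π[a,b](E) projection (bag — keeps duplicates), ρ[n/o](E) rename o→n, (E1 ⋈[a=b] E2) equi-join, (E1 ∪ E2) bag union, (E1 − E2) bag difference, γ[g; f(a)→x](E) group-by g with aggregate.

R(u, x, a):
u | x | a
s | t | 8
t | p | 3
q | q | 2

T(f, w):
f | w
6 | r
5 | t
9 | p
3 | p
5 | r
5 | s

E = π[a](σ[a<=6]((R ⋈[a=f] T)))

σ filters on a, owned by the left side.
E' = π[a]((σ[a<=6](R) ⋈[a=f] T))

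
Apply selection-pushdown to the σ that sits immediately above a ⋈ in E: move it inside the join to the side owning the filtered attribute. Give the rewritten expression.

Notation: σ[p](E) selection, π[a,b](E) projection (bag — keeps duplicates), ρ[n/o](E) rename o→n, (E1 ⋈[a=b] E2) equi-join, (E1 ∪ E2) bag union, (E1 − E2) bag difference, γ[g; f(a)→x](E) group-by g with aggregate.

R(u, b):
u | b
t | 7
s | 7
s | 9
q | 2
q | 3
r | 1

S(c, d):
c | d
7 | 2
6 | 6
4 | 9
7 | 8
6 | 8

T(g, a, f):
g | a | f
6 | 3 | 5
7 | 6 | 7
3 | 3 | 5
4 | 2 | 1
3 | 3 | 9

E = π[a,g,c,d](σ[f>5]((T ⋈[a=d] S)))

σ filters on f, owned by the left side.
E' = π[a,g,c,d]((σ[f>5](T) ⋈[a=d] S))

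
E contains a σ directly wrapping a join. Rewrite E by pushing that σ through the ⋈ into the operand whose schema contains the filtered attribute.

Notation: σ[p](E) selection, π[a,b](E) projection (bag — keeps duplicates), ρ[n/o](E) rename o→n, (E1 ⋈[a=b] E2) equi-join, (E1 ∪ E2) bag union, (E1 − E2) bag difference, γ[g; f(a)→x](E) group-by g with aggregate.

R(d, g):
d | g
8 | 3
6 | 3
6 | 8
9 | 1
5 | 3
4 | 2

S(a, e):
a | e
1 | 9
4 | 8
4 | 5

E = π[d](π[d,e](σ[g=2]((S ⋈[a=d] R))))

σ filters on g, owned by the right side.
E' = π[d](π[d,e]((S ⋈[a=d] σ[g=2](R))))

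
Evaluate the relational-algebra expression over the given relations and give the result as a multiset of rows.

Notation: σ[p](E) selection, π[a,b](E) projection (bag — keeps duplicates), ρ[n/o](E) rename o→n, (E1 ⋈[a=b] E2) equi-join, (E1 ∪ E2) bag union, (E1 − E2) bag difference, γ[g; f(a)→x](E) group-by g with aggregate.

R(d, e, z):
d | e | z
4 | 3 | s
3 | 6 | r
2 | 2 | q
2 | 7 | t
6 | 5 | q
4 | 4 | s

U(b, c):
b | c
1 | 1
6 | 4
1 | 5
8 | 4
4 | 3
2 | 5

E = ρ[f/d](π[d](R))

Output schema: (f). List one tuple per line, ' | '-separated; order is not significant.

Subexpression sizes:
  R → 6
  π[d](R) → 6
  ρ[f/d](π[d](R)) → 6

== RESULT ==
f
2
2
3
4
4
6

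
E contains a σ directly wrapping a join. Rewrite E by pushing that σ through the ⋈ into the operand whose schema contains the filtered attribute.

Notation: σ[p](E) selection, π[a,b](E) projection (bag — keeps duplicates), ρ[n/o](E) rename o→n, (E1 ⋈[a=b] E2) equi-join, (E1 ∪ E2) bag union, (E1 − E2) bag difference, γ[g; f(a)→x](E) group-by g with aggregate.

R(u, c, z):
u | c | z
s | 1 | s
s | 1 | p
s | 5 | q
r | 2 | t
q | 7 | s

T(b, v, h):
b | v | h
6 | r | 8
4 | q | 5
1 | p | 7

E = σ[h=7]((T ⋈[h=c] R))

σ filters on h, owned by the left side.
E' = (σ[h=7](T) ⋈[h=c] R)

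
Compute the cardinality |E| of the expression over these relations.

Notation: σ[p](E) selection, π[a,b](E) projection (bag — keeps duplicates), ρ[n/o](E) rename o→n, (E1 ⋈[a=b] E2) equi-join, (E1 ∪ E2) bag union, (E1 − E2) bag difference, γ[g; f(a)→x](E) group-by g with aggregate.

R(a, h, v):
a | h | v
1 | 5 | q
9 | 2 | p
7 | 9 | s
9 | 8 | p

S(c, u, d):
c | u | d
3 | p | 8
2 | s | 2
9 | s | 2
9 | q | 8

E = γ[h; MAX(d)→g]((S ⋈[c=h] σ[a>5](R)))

Row counts bottom-up:
  S → 4
  R → 4
  σ[a>5](R) → 3
  (S ⋈[c=h] σ[a>5](R)) → 3
  γ[h; MAX(d)→g]((S ⋈[c=h] σ[a>5](R))) → 2

|E| = 2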